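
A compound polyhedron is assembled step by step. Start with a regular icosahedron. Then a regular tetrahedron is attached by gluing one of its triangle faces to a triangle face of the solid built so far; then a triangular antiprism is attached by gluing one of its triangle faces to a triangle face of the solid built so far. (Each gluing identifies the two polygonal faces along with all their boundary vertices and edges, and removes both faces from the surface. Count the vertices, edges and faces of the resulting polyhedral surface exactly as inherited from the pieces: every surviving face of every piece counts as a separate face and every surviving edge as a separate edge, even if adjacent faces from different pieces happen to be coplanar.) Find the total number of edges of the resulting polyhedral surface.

42

A regular icosahedron: V=12, E=30, F=20.
Attach a regular tetrahedron (V=4, E=6, F=4) along a 3-gon: merge 3 vertices and 3 edges, delete both glued faces → V=13, E=33, F=22.
Attach a triangular antiprism (V=6, E=12, F=8) along a 3-gon: merge 3 vertices and 3 edges, delete both glued faces → V=16, E=42, F=28.
Check: V − E + F = 16 − 42 + 28 = 2.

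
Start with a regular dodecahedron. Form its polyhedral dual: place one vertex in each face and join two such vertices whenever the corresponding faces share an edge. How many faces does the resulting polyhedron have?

20

The base solid has V = 20, E = 30, F = 12.
The dual swaps V and F and preserves E: V′ = F = 12, E′ = E = 30, F′ = V = 20.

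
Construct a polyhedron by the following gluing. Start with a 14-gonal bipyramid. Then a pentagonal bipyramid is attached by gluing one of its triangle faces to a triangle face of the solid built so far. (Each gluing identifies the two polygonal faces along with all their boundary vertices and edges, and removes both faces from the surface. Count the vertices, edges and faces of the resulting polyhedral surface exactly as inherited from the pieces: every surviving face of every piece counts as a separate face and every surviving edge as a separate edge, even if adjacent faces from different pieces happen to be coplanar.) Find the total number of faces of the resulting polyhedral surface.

A 14-gonal bipyramid: V=16, E=42, F=28.
Attach a pentagonal bipyramid (V=7, E=15, F=10) along a 3-gon: merge 3 vertices and 3 edges, delete both glued faces → V=20, E=54, F=36.
Check: V − E + F = 20 − 54 + 36 = 2.

36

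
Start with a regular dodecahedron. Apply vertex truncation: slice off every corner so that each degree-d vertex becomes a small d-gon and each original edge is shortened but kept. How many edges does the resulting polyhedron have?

The base solid has V = 20, E = 30, F = 12.
Truncation replaces each original edge-end by a new vertex, so V′ = 2E = 60.
Each original edge survives, and each old vertex of degree d contributes d new edges; summing degrees gives Σd = 2E, so E′ = E + 2E = 3E = 90.
Each original face survives and each original vertex becomes one new face: F′ = F + V = 32.

90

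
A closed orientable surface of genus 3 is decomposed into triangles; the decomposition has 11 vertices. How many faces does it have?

30

χ = 2 − 2·3 = -4, and every face is a triangle so 3F = 2E.
V − E + F = -4 with E = 3F/2 gives 11 − (3/2 − 1)·F = -4, so F = 30 and E = 45.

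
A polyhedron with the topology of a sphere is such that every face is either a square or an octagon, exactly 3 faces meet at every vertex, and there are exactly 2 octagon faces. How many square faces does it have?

8

Let x be the number of squares; then F = 2 + x.
Edge–face incidences: 2E = 8·2 + 4·x = 16 + 4x.
Every vertex has degree 3, so 3V = 2E.
Euler: V − E + F = 2 ⇒ (2E)/3 − E + (2 + x) = 2.
Multiply by 6: 2·(2E) − 3·(2E) + 6·(2 + x) = 12, i.e. 12 + 6x − (16 + 4x) = 12.
Collecting terms: 2x − 4 = 12, so 2x = 16, so x = 8.
Then 2E = 16 + 4·8 = 48, so E = 24, V = 2E/3 = 16, F = 2 + 8 = 10.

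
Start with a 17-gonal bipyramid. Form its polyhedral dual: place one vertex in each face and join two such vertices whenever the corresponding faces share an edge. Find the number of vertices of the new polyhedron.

34

The base solid has V = 19, E = 51, F = 34.
The dual swaps V and F and preserves E: V′ = F = 34, E′ = E = 51, F′ = V = 19.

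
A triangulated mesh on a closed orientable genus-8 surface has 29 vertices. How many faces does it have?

χ = 2 − 2·8 = -14, and every face is a triangle so 3F = 2E.
V − E + F = -14 with E = 3F/2 gives 29 − (3/2 − 1)·F = -14, so F = 86 and E = 129.

86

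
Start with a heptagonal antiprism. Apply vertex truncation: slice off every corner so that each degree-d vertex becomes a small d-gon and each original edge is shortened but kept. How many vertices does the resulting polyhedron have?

The base solid has V = 14, E = 28, F = 16.
Truncation replaces each original edge-end by a new vertex, so V′ = 2E = 56.
Each original edge survives, and each old vertex of degree d contributes d new edges; summing degrees gives Σd = 2E, so E′ = E + 2E = 3E = 84.
Each original face survives and each original vertex becomes one new face: F′ = F + V = 30.

56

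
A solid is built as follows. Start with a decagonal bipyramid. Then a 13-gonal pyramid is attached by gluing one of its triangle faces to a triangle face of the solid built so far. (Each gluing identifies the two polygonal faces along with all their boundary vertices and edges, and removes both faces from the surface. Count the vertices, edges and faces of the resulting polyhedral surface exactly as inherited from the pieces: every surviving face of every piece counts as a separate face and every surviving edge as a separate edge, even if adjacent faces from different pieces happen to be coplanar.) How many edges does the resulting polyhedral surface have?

53

A decagonal bipyramid: V=12, E=30, F=20.
Attach a 13-gonal pyramid (V=14, E=26, F=14) along a 3-gon: merge 3 vertices and 3 edges, delete both glued faces → V=23, E=53, F=32.
Check: V − E + F = 23 − 53 + 32 = 2.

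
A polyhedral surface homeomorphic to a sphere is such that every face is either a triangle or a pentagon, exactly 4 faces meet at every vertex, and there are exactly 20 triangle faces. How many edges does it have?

Let x be the number of pentagons; then F = 20 + x.
Edge–face incidences: 2E = 3·20 + 5·x = 60 + 5x.
Every vertex has degree 4, so 4V = 2E.
Euler: V − E + F = 2 ⇒ (2E)/4 − E + (20 + x) = 2.
Multiply by 8: 2·(2E) − 4·(2E) + 8·(20 + x) = 16, i.e. 160 + 8x − 2·(60 + 5x) = 16.
Collecting terms: −2x + 40 = 16, so −2x = −24, so x = 12.
Then 2E = 60 + 5·12 = 120, so E = 60, V = 2E/4 = 30, F = 20 + 12 = 32.

60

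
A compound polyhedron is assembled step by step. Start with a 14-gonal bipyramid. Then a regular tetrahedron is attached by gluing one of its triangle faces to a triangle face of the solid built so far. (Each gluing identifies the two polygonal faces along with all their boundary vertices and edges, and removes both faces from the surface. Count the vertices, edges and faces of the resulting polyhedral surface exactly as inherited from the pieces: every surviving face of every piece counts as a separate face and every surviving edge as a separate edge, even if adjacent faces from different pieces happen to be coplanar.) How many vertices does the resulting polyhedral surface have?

17

A 14-gonal bipyramid: V=16, E=42, F=28.
Attach a regular tetrahedron (V=4, E=6, F=4) along a 3-gon: merge 3 vertices and 3 edges, delete both glued faces → V=17, E=45, F=30.
Check: V − E + F = 17 − 45 + 30 = 2.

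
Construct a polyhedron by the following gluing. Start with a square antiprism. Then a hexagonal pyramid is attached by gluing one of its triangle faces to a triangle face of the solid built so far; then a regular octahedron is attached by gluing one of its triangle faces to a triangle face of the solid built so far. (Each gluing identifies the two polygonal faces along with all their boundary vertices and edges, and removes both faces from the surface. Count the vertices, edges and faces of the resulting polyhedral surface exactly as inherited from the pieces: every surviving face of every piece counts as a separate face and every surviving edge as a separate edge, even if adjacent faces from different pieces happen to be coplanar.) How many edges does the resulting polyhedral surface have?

A square antiprism: V=8, E=16, F=10.
Attach a hexagonal pyramid (V=7, E=12, F=7) along a 3-gon: merge 3 vertices and 3 edges, delete both glued faces → V=12, E=25, F=15.
Attach a regular octahedron (V=6, E=12, F=8) along a 3-gon: merge 3 vertices and 3 edges, delete both glued faces → V=15, E=34, F=21.
Check: V − E + F = 15 − 34 + 21 = 2.

34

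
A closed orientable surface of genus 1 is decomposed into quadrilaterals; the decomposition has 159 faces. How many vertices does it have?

159

χ = 2 − 2·1 = 0, and every face is a square so 4F = 2E.
E = 4·159/2 = 318. Then V = 0 + E − F = 0 + 318 − 159 = 159.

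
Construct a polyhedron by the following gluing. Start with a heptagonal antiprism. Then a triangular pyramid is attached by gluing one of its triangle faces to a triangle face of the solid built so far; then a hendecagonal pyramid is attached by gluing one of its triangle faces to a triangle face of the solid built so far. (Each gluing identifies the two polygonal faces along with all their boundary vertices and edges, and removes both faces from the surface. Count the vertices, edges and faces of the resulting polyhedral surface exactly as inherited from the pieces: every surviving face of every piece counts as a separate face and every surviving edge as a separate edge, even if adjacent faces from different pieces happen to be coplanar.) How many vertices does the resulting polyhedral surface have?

24

A heptagonal antiprism: V=14, E=28, F=16.
Attach a triangular pyramid (V=4, E=6, F=4) along a 3-gon: merge 3 vertices and 3 edges, delete both glued faces → V=15, E=31, F=18.
Attach a hendecagonal pyramid (V=12, E=22, F=12) along a 3-gon: merge 3 vertices and 3 edges, delete both glued faces → V=24, E=50, F=28.
Check: V − E + F = 24 − 50 + 28 = 2.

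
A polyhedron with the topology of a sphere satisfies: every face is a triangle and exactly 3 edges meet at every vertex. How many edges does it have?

6

Each face has 3 edges and each edge borders two faces, so 2E = 3F.
Each vertex has degree 3, so 3V = 2E and hence V = 3F/3.
Euler: V − E + F = 2 ⇒ (3F/3) − (3F/2) + F = 2.
Multiply by 6: (6 − 9 + 6)F = 12, i.e. 3F = 12.
So F = 4, E = 3·4/2 = 6, V = 3·4/3 = 4.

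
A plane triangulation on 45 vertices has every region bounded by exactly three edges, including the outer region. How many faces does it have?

In a plane triangulation 3F = 2E and V − E + F = 2, so F = 2V − 4 = 2·45 − 4 = 86.

86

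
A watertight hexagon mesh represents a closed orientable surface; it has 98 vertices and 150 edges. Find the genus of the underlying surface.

Every face is a hexagon and each edge borders two faces, so 6F = 2·150, giving F = 50.
χ = V − E + F = 98 − 150 + 50 = -2.
For a closed orientable surface χ = 2 − 2g, so g = (2 − (-2))/2 = 2.

2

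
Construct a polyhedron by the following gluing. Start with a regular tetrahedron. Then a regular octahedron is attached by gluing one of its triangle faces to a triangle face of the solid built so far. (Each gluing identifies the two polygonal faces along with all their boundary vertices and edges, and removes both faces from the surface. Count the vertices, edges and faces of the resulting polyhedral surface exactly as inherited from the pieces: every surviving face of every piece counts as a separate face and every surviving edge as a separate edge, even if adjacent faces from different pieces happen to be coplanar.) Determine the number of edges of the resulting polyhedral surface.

A regular tetrahedron: V=4, E=6, F=4.
Attach a regular octahedron (V=6, E=12, F=8) along a 3-gon: merge 3 vertices and 3 edges, delete both glued faces → V=7, E=15, F=10.
Check: V − E + F = 7 − 15 + 10 = 2.

15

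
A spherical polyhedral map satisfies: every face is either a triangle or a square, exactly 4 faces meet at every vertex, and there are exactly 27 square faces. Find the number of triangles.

8

Let x be the number of triangles; then F = 27 + x.
Edge–face incidences: 2E = 4·27 + 3·x = 108 + 3x.
Every vertex has degree 4, so 4V = 2E.
Euler: V − E + F = 2 ⇒ (2E)/4 − E + (27 + x) = 2.
Multiply by 8: 2·(2E) − 4·(2E) + 8·(27 + x) = 16, i.e. 216 + 8x − 2·(108 + 3x) = 16.
Collecting terms: 2x = 16, so x = 8.
Then 2E = 108 + 3·8 = 132, so E = 66, V = 2E/4 = 33, F = 27 + 8 = 35.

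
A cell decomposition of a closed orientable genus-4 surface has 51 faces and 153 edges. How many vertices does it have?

96

For a closed orientable surface of genus 4, χ = 2 − 2·4 = -6.
V = -6 + E − F = -6 + 153 − 51 = 96.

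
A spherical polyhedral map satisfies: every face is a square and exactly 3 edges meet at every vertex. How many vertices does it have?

Each face has 4 edges and each edge borders two faces, so 2E = 4F.
Each vertex has degree 3, so 3V = 2E and hence V = 4F/3.
Euler: V − E + F = 2 ⇒ (4F/3) − (4F/2) + F = 2.
Multiply by 6: (8 − 12 + 6)F = 12, i.e. 2F = 12.
So F = 6, E = 4·6/2 = 12, V = 4·6/3 = 8.

8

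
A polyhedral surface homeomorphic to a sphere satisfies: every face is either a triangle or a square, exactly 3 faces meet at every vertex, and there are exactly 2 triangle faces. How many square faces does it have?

3

Let x be the number of squares; then F = 2 + x.
Edge–face incidences: 2E = 3·2 + 4·x = 6 + 4x.
Every vertex has degree 3, so 3V = 2E.
Euler: V − E + F = 2 ⇒ (2E)/3 − E + (2 + x) = 2.
Multiply by 6: 2·(2E) − 3·(2E) + 6·(2 + x) = 12, i.e. 12 + 6x − (6 + 4x) = 12.
Collecting terms: 2x + 6 = 12, so 2x = 6, so x = 3.
Then 2E = 6 + 4·3 = 18, so E = 9, V = 2E/3 = 6, F = 2 + 3 = 5.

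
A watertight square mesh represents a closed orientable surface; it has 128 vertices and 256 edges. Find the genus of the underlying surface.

Every face is a square and each edge borders two faces, so 4F = 2·256, giving F = 128.
χ = V − E + F = 128 − 256 + 128 = 0.
For a closed orientable surface χ = 2 − 2g, so g = (2 − (0))/2 = 1.

1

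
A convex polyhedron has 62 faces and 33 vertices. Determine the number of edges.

Here V − E + F = 2.
E = V + F − (2) = 33 + 62 − (2) = 93.

93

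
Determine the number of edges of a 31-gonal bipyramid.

A bipyramid over an n-gon has 2n triangular faces and n + 2 vertices: V = 31 + 2 = 33, E = 3·31 = 93, F = 2·31 = 62.

93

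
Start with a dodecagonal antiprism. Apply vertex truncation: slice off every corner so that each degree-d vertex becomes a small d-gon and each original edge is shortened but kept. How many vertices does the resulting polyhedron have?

96

The base solid has V = 24, E = 48, F = 26.
Truncation replaces each original edge-end by a new vertex, so V′ = 2E = 96.
Each original edge survives, and each old vertex of degree d contributes d new edges; summing degrees gives Σd = 2E, so E′ = E + 2E = 3E = 144.
Each original face survives and each original vertex becomes one new face: F′ = F + V = 50.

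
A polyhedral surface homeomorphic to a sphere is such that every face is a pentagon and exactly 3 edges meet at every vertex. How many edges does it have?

Each face has 5 edges and each edge borders two faces, so 2E = 5F.
Each vertex has degree 3, so 3V = 2E and hence V = 5F/3.
Euler: V − E + F = 2 ⇒ (5F/3) − (5F/2) + F = 2.
Multiply by 6: (10 − 15 + 6)F = 12, i.e. 1F = 12.
So F = 12, E = 5·12/2 = 30, V = 5·12/3 = 20.

30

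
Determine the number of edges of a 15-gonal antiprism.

60

An antiprism on an n-gon has two n-gon caps and 2n triangles: V = 2·15 = 30, E = 4·15 = 60, F = 2·15 + 2 = 32.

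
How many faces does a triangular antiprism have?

An antiprism on an n-gon has two n-gon caps and 2n triangles: V = 2·3 = 6, E = 4·3 = 12, F = 2·3 + 2 = 8.

8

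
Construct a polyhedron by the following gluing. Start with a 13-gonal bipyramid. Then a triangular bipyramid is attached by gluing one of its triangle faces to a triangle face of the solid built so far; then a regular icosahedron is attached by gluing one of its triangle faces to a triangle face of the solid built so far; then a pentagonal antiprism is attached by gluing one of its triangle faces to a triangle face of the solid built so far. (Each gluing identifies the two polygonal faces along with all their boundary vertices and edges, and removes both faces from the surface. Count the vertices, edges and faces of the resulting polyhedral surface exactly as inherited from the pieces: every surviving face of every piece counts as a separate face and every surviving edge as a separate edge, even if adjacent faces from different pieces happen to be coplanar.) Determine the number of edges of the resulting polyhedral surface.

89

A 13-gonal bipyramid: V=15, E=39, F=26.
Attach a triangular bipyramid (V=5, E=9, F=6) along a 3-gon: merge 3 vertices and 3 edges, delete both glued faces → V=17, E=45, F=30.
Attach a regular icosahedron (V=12, E=30, F=20) along a 3-gon: merge 3 vertices and 3 edges, delete both glued faces → V=26, E=72, F=48.
Attach a pentagonal antiprism (V=10, E=20, F=12) along a 3-gon: merge 3 vertices and 3 edges, delete both glued faces → V=33, E=89, F=58.
Check: V − E + F = 33 − 89 + 58 = 2.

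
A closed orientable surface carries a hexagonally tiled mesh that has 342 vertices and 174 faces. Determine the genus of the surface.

Every face is a hexagon, so 2E = 6·174 = 1044, giving E = 522.
χ = V − E + F = 342 − 522 + 174 = -6.
For a closed orientable surface χ = 2 − 2g, so g = (2 − (-6))/2 = 4.

4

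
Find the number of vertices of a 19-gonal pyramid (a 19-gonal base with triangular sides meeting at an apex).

A pyramid on an n-gon base has one n-gon and n triangles: V = 19 + 1 = 20, E = 2·19 = 38, F = 19 + 1 = 20.

20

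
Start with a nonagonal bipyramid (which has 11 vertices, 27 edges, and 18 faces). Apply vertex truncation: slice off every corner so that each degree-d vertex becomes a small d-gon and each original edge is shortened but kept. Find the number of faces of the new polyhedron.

29

Truncation replaces each original edge-end by a new vertex, so V′ = 2E = 54.
Each original edge survives, and each old vertex of degree d contributes d new edges; summing degrees gives Σd = 2E, so E′ = E + 2E = 3E = 81.
Each original face survives and each original vertex becomes one new face: F′ = F + V = 29.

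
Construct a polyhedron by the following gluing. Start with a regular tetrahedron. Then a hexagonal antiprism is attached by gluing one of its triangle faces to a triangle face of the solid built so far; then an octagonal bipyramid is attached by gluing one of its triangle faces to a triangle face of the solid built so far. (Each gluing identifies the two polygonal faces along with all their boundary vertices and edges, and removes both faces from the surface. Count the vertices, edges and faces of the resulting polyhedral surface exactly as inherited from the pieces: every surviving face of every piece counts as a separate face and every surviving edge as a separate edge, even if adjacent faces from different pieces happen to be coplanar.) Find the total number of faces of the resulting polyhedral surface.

30

A regular tetrahedron: V=4, E=6, F=4.
Attach a hexagonal antiprism (V=12, E=24, F=14) along a 3-gon: merge 3 vertices and 3 edges, delete both glued faces → V=13, E=27, F=16.
Attach an octagonal bipyramid (V=10, E=24, F=16) along a 3-gon: merge 3 vertices and 3 edges, delete both glued faces → V=20, E=48, F=30.
Check: V − E + F = 20 − 48 + 30 = 2.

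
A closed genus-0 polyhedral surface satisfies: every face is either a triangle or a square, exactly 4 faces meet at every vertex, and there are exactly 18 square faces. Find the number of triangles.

8

Let x be the number of triangles; then F = 18 + x.
Edge–face incidences: 2E = 4·18 + 3·x = 72 + 3x.
Every vertex has degree 4, so 4V = 2E.
Euler: V − E + F = 2 ⇒ (2E)/4 − E + (18 + x) = 2.
Multiply by 8: 2·(2E) − 4·(2E) + 8·(18 + x) = 16, i.e. 144 + 8x − 2·(72 + 3x) = 16.
Collecting terms: 2x = 16, so x = 8.
Then 2E = 72 + 3·8 = 96, so E = 48, V = 2E/4 = 24, F = 18 + 8 = 26.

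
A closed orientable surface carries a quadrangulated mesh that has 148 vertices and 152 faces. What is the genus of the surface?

3

Every face is a square, so 2E = 4·152 = 608, giving E = 304.
χ = V − E + F = 148 − 304 + 152 = -4.
For a closed orientable surface χ = 2 − 2g, so g = (2 − (-4))/2 = 3.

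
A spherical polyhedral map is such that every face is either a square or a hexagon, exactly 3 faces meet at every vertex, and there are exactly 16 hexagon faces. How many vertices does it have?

Let x be the number of squares; then F = 16 + x.
Edge–face incidences: 2E = 6·16 + 4·x = 96 + 4x.
Every vertex has degree 3, so 3V = 2E.
Euler: V − E + F = 2 ⇒ (2E)/3 − E + (16 + x) = 2.
Multiply by 6: 2·(2E) − 3·(2E) + 6·(16 + x) = 12, i.e. 96 + 6x − (96 + 4x) = 12.
Collecting terms: 2x = 12, so x = 6.
Then 2E = 96 + 4·6 = 120, so E = 60, V = 2E/3 = 40, F = 16 + 6 = 22.

40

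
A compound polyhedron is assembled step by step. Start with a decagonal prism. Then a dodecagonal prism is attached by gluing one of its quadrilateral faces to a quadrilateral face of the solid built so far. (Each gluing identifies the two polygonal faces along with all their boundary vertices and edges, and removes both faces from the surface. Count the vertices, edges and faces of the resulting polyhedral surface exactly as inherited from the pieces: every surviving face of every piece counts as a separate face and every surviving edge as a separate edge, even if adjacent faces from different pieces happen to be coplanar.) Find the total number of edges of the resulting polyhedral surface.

A decagonal prism: V=20, E=30, F=12.
Attach a dodecagonal prism (V=24, E=36, F=14) along a 4-gon: merge 4 vertices and 4 edges, delete both glued faces → V=40, E=62, F=24.
Check: V − E + F = 40 − 62 + 24 = 2.

62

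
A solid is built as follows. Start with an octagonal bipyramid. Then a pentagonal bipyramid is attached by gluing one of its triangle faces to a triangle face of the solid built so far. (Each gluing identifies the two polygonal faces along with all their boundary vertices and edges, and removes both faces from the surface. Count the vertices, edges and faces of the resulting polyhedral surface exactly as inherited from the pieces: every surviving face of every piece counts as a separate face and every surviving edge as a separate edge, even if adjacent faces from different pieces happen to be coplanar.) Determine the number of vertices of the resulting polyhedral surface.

An octagonal bipyramid: V=10, E=24, F=16.
Attach a pentagonal bipyramid (V=7, E=15, F=10) along a 3-gon: merge 3 vertices and 3 edges, delete both glued faces → V=14, E=36, F=24.
Check: V − E + F = 14 − 36 + 24 = 2.

14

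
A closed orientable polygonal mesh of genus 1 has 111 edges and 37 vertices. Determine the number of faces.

74

For a closed orientable surface of genus 1, χ = 2 − 2·1 = 0.
F = 0 − V + E = 0 − 37 + 111 = 74.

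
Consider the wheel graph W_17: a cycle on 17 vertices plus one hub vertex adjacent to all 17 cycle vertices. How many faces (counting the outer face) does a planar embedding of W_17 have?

W_17 has V = 17 + 1 = 18 vertices and E = 2·17 = 34 edges.
By Euler's formula F = 2 − V + E = 2 − 18 + 34 = 18.

18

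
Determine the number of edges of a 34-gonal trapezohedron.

136

The n-trapezohedron (dual of the n-antiprism) has V = 2·34 + 2 = 70, E = 4·34 = 136, F = 2·34 = 68.
Check: V − E + F = 70 − 136 + 68 = 2.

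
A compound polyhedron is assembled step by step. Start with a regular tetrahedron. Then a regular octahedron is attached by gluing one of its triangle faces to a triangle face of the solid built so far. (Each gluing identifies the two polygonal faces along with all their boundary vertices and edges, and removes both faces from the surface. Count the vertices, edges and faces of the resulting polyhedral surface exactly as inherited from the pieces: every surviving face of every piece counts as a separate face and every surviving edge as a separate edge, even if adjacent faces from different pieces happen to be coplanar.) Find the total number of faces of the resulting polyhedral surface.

10

A regular tetrahedron: V=4, E=6, F=4.
Attach a regular octahedron (V=6, E=12, F=8) along a 3-gon: merge 3 vertices and 3 edges, delete both glued faces → V=7, E=15, F=10.
Check: V − E + F = 7 − 15 + 10 = 2.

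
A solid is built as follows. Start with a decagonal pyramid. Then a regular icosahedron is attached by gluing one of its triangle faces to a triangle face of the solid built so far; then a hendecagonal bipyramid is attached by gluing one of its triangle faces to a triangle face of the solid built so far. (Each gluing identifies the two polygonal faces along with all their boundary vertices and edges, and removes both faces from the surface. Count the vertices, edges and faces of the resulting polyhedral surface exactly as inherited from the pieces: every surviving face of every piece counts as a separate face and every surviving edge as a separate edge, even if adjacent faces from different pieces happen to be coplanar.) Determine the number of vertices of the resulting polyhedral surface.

30

A decagonal pyramid: V=11, E=20, F=11.
Attach a regular icosahedron (V=12, E=30, F=20) along a 3-gon: merge 3 vertices and 3 edges, delete both glued faces → V=20, E=47, F=29.
Attach a hendecagonal bipyramid (V=13, E=33, F=22) along a 3-gon: merge 3 vertices and 3 edges, delete both glued faces → V=30, E=77, F=49.
Check: V − E + F = 30 − 77 + 49 = 2.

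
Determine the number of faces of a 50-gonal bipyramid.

100

A bipyramid over an n-gon has 2n triangular faces and n + 2 vertices: V = 50 + 2 = 52, E = 3·50 = 150, F = 2·50 = 100.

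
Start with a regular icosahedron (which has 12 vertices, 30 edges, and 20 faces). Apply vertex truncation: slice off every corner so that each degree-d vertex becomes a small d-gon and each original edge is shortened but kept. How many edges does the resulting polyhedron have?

Truncation replaces each original edge-end by a new vertex, so V′ = 2E = 60.
Each original edge survives, and each old vertex of degree d contributes d new edges; summing degrees gives Σd = 2E, so E′ = E + 2E = 3E = 90.
Each original face survives and each original vertex becomes one new face: F′ = F + V = 32.

90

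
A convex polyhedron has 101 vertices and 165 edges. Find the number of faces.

Here V − E + F = 2.
F = 2 − V + E = 2 − 101 + 165 = 66.

66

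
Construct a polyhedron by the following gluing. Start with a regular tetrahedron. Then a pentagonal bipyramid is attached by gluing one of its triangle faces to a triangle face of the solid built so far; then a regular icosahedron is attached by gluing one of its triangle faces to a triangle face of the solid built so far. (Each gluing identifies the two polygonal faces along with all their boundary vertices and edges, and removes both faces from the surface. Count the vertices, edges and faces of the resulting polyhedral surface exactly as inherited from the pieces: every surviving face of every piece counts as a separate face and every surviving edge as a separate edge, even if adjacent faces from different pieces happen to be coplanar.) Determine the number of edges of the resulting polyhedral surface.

45

A regular tetrahedron: V=4, E=6, F=4.
Attach a pentagonal bipyramid (V=7, E=15, F=10) along a 3-gon: merge 3 vertices and 3 edges, delete both glued faces → V=8, E=18, F=12.
Attach a regular icosahedron (V=12, E=30, F=20) along a 3-gon: merge 3 vertices and 3 edges, delete both glued faces → V=17, E=45, F=30.
Check: V − E + F = 17 − 45 + 30 = 2.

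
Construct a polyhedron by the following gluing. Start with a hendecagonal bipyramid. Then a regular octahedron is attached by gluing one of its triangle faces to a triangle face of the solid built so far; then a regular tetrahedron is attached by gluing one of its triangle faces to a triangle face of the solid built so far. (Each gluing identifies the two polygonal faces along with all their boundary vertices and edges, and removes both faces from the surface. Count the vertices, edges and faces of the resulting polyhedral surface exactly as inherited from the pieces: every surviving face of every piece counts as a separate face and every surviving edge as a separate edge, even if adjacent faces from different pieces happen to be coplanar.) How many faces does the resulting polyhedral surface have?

A hendecagonal bipyramid: V=13, E=33, F=22.
Attach a regular octahedron (V=6, E=12, F=8) along a 3-gon: merge 3 vertices and 3 edges, delete both glued faces → V=16, E=42, F=28.
Attach a regular tetrahedron (V=4, E=6, F=4) along a 3-gon: merge 3 vertices and 3 edges, delete both glued faces → V=17, E=45, F=30.
Check: V − E + F = 17 − 45 + 30 = 2.

30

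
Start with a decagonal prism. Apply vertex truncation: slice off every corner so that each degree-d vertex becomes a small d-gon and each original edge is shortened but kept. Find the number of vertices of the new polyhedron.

The base solid has V = 20, E = 30, F = 12.
Truncation replaces each original edge-end by a new vertex, so V′ = 2E = 60.
Each original edge survives, and each old vertex of degree d contributes d new edges; summing degrees gives Σd = 2E, so E′ = E + 2E = 3E = 90.
Each original face survives and each original vertex becomes one new face: F′ = F + V = 32.

60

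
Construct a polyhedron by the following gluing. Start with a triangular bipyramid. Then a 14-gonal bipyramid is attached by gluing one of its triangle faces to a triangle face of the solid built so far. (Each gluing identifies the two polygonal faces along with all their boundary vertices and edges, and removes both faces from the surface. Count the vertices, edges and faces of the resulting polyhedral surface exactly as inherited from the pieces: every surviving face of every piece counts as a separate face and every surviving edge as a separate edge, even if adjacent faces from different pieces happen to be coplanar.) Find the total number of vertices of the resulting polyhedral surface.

A triangular bipyramid: V=5, E=9, F=6.
Attach a 14-gonal bipyramid (V=16, E=42, F=28) along a 3-gon: merge 3 vertices and 3 edges, delete both glued faces → V=18, E=48, F=32.
Check: V − E + F = 18 − 48 + 32 = 2.

18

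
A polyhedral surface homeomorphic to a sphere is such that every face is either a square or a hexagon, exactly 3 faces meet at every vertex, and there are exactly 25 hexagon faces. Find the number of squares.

6

Let x be the number of squares; then F = 25 + x.
Edge–face incidences: 2E = 6·25 + 4·x = 150 + 4x.
Every vertex has degree 3, so 3V = 2E.
Euler: V − E + F = 2 ⇒ (2E)/3 − E + (25 + x) = 2.
Multiply by 6: 2·(2E) − 3·(2E) + 6·(25 + x) = 12, i.e. 150 + 6x − (150 + 4x) = 12.
Collecting terms: 2x = 12, so x = 6.
Then 2E = 150 + 4·6 = 174, so E = 87, V = 2E/3 = 58, F = 25 + 6 = 31.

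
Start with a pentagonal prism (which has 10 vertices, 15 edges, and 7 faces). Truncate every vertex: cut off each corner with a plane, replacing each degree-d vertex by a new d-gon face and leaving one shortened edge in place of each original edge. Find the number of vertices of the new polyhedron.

Truncation replaces each original edge-end by a new vertex, so V′ = 2E = 30.
Each original edge survives, and each old vertex of degree d contributes d new edges; summing degrees gives Σd = 2E, so E′ = E + 2E = 3E = 45.
Each original face survives and each original vertex becomes one new face: F′ = F + V = 17.

30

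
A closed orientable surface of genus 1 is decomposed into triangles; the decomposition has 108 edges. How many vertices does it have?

36

χ = 2 − 2·1 = 0, and every face is a triangle so 3F = 2E.
F = 2E/3 = 72. Then V = 0 + E − F = 0 + 108 − 72 = 36.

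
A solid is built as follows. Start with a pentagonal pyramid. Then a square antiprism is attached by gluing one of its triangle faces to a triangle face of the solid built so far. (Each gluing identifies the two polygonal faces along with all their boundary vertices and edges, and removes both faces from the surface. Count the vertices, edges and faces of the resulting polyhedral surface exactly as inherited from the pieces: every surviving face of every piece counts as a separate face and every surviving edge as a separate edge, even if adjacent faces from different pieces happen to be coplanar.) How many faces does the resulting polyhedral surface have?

14

A pentagonal pyramid: V=6, E=10, F=6.
Attach a square antiprism (V=8, E=16, F=10) along a 3-gon: merge 3 vertices and 3 edges, delete both glued faces → V=11, E=23, F=14.
Check: V − E + F = 11 − 23 + 14 = 2.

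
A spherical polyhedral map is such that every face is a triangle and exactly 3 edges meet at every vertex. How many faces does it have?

4

Each face has 3 edges and each edge borders two faces, so 2E = 3F.
Each vertex has degree 3, so 3V = 2E and hence V = 3F/3.
Euler: V − E + F = 2 ⇒ (3F/3) − (3F/2) + F = 2.
Multiply by 6: (6 − 9 + 6)F = 12, i.e. 3F = 12.
So F = 4, E = 3·4/2 = 6, V = 3·4/3 = 4.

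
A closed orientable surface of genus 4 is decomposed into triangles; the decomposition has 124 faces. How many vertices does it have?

χ = 2 − 2·4 = -6, and every face is a triangle so 3F = 2E.
E = 3·124/2 = 186. Then V = -6 + E − F = -6 + 186 − 124 = 56.

56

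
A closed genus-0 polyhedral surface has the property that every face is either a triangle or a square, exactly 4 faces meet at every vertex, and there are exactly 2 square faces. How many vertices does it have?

8

Let x be the number of triangles; then F = 2 + x.
Edge–face incidences: 2E = 4·2 + 3·x = 8 + 3x.
Every vertex has degree 4, so 4V = 2E.
Euler: V − E + F = 2 ⇒ (2E)/4 − E + (2 + x) = 2.
Multiply by 8: 2·(2E) − 4·(2E) + 8·(2 + x) = 16, i.e. 16 + 8x − 2·(8 + 3x) = 16.
Collecting terms: 2x = 16, so x = 8.
Then 2E = 8 + 3·8 = 32, so E = 16, V = 2E/4 = 8, F = 2 + 8 = 10.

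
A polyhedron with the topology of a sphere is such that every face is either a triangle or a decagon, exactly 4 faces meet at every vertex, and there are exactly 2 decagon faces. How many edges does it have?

Let x be the number of triangles; then F = 2 + x.
Edge–face incidences: 2E = 10·2 + 3·x = 20 + 3x.
Every vertex has degree 4, so 4V = 2E.
Euler: V − E + F = 2 ⇒ (2E)/4 − E + (2 + x) = 2.
Multiply by 8: 2·(2E) − 4·(2E) + 8·(2 + x) = 16, i.e. 16 + 8x − 2·(20 + 3x) = 16.
Collecting terms: 2x − 24 = 16, so 2x = 40, so x = 20.
Then 2E = 20 + 3·20 = 80, so E = 40, V = 2E/4 = 20, F = 2 + 20 = 22.

40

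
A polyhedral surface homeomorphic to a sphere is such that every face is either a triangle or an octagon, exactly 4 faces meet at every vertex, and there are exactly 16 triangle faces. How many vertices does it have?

Let x be the number of octagons; then F = 16 + x.
Edge–face incidences: 2E = 3·16 + 8·x = 48 + 8x.
Every vertex has degree 4, so 4V = 2E.
Euler: V − E + F = 2 ⇒ (2E)/4 − E + (16 + x) = 2.
Multiply by 8: 2·(2E) − 4·(2E) + 8·(16 + x) = 16, i.e. 128 + 8x − 2·(48 + 8x) = 16.
Collecting terms: −8x + 32 = 16, so −8x = −16, so x = 2.
Then 2E = 48 + 8·2 = 64, so E = 32, V = 2E/4 = 16, F = 16 + 2 = 18.

16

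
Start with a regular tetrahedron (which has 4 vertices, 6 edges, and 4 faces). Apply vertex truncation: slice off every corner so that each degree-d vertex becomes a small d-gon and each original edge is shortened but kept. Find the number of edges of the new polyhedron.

Truncation replaces each original edge-end by a new vertex, so V′ = 2E = 12.
Each original edge survives, and each old vertex of degree d contributes d new edges; summing degrees gives Σd = 2E, so E′ = E + 2E = 3E = 18.
Each original face survives and each original vertex becomes one new face: F′ = F + V = 8.

18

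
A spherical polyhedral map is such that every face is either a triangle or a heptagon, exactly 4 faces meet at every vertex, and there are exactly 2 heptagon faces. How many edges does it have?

28

Let x be the number of triangles; then F = 2 + x.
Edge–face incidences: 2E = 7·2 + 3·x = 14 + 3x.
Every vertex has degree 4, so 4V = 2E.
Euler: V − E + F = 2 ⇒ (2E)/4 − E + (2 + x) = 2.
Multiply by 8: 2·(2E) − 4·(2E) + 8·(2 + x) = 16, i.e. 16 + 8x − 2·(14 + 3x) = 16.
Collecting terms: 2x − 12 = 16, so 2x = 28, so x = 14.
Then 2E = 14 + 3·14 = 56, so E = 28, V = 2E/4 = 14, F = 2 + 14 = 16.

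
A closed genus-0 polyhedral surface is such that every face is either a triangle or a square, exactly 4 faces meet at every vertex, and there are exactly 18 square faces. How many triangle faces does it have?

Let x be the number of triangles; then F = 18 + x.
Edge–face incidences: 2E = 4·18 + 3·x = 72 + 3x.
Every vertex has degree 4, so 4V = 2E.
Euler: V − E + F = 2 ⇒ (2E)/4 − E + (18 + x) = 2.
Multiply by 8: 2·(2E) − 4·(2E) + 8·(18 + x) = 16, i.e. 144 + 8x − 2·(72 + 3x) = 16.
Collecting terms: 2x = 16, so x = 8.
Then 2E = 72 + 3·8 = 96, so E = 48, V = 2E/4 = 24, F = 18 + 8 = 26.

8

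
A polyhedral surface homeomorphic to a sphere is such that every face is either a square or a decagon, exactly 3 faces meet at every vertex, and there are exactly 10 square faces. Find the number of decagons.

2

Let x be the number of decagons; then F = 10 + x.
Edge–face incidences: 2E = 4·10 + 10·x = 40 + 10x.
Every vertex has degree 3, so 3V = 2E.
Euler: V − E + F = 2 ⇒ (2E)/3 − E + (10 + x) = 2.
Multiply by 6: 2·(2E) − 3·(2E) + 6·(10 + x) = 12, i.e. 60 + 6x − (40 + 10x) = 12.
Collecting terms: −4x + 20 = 12, so −4x = −8, so x = 2.
Then 2E = 40 + 10·2 = 60, so E = 30, V = 2E/3 = 20, F = 10 + 2 = 12.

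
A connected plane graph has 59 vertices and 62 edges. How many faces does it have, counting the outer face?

Euler's formula for a connected plane graph: V − E + F = 2, so F = 2 − 59 + 62 = 5.

5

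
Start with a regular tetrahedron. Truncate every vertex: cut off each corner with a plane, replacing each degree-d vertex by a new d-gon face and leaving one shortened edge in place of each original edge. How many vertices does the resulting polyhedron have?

The base solid has V = 4, E = 6, F = 4.
Truncation replaces each original edge-end by a new vertex, so V′ = 2E = 12.
Each original edge survives, and each old vertex of degree d contributes d new edges; summing degrees gives Σd = 2E, so E′ = E + 2E = 3E = 18.
Each original face survives and each original vertex becomes one new face: F′ = F + V = 8.

12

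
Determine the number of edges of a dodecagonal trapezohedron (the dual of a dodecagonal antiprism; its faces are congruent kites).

48

The n-trapezohedron (dual of the n-antiprism) has V = 2·12 + 2 = 26, E = 4·12 = 48, F = 2·12 = 24.
Check: V − E + F = 26 − 48 + 24 = 2.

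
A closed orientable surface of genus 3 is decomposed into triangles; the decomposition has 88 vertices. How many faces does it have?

184

χ = 2 − 2·3 = -4, and every face is a triangle so 3F = 2E.
V − E + F = -4 with E = 3F/2 gives 88 − (3/2 − 1)·F = -4, so F = 184 and E = 276.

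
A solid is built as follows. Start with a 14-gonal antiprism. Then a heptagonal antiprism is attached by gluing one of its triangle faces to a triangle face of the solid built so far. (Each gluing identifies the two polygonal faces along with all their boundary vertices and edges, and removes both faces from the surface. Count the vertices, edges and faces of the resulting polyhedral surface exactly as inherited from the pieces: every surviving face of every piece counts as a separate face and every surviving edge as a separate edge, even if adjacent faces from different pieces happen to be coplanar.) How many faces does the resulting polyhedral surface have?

44

A 14-gonal antiprism: V=28, E=56, F=30.
Attach a heptagonal antiprism (V=14, E=28, F=16) along a 3-gon: merge 3 vertices and 3 edges, delete both glued faces → V=39, E=81, F=44.
Check: V − E + F = 39 − 81 + 44 = 2.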